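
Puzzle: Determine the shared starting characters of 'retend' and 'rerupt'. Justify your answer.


Compare from the start: 2 characters match: 're'. Mismatch at position 3: 't' vs 'r'.

re


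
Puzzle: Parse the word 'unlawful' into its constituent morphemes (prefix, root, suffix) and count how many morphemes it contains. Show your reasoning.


Step 1: Identify prefix: 'un' (meaning: not/reverse)
Step 2: Identify root: 'law'
Step 3: Identify suffix(es): 'ful'
Decomposition: un- (prefix: not/reverse) + law (root) + -ful (suffix: full of)
Total morphemes: 3

3 morphemes (un- (prefix: not/reverse) + law (root) + -ful (suffix: full of))


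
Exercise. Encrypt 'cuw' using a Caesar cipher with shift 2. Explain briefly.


Shift each letter by 2: c -> e, u -> w, w -> y. Result: 'ewy'.

ewy


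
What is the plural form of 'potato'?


Apply rule: Add -es (consonant + o). 'potato' becomes 'potatoes'.

potatoes


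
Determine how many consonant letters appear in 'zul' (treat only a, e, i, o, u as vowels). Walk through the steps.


Consonants in 'zul': z, l = 2 consonants.

2


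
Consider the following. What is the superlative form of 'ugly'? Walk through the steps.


Apply superlative formation (consonant + y: change y to i, add -est): 'ugly' -> 'ugliest'.

ugliest


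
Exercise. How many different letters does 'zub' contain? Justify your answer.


Unique letters in 'zub': {b, u, z} = 3 distinct letters.

3


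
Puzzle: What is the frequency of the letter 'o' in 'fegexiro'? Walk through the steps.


Letter 'o' in 'fegexiro': found at position(s) 8 = 1 occurrence(s).

1


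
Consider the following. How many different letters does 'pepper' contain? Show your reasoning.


Unique letters in 'pepper': {e, p, r} = 3 distinct letters.

3


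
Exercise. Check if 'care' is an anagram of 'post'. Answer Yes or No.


Sorted letters of 'care': 'acer'
Sorted letters of 'post': 'opst'
They do not match.

No


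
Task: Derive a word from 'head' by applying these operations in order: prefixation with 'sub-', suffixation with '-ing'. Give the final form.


Step 1: Add prefix 'sub-' to 'head' = 'subhead'
Step 2: Add suffix '-ing' to 'subhead' = 'subheading'

subheading


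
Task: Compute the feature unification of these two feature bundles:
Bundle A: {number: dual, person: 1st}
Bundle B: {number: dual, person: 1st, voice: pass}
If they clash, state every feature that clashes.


Compare features:
number: A=dual vs B=dual -> unified: dual
person: A=1st vs B=1st -> unified: 1st
voice: A=_ vs B=pass -> unified: pass
No clashes found.

Unified: {number: dual, person: 1st, voice: pass}


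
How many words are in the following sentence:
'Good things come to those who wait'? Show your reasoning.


Split into words: Good | things | come | to | those | who | wait = 7 words.

7


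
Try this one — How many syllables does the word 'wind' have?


Break 'wind' into syllables: wind -> wind = 1 syllable

1 syllable


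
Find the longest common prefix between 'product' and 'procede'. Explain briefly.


Compare from the start: 3 characters match: 'pro'. Mismatch at position 4: 'd' vs 'c'.

pro


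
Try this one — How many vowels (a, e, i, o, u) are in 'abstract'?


Vowels in 'abstract': a, a = 2 vowels.

2


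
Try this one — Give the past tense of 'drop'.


Apply rule: Double final consonant and add -ed. 'drop' becomes 'dropped'.

dropped


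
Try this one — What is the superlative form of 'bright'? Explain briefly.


Apply superlative formation (add -est): 'bright' -> 'brightest'.

brightest


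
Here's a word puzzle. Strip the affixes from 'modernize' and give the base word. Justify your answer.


Remove suffix '-ize' from 'modernize' to get root 'modern'.

modern


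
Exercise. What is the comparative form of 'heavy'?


Apply comparative formation (consonant + y: change y to i, add -er): 'heavy' -> 'heavier'.

heavier


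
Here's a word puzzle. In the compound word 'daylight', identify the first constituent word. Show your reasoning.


Split 'daylight' into 'day' + 'light'. The first part is 'day'.

day


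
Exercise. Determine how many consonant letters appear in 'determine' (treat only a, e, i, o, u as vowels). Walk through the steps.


Consonants in 'determine': d, t, r, m, n = 5 consonants.

5


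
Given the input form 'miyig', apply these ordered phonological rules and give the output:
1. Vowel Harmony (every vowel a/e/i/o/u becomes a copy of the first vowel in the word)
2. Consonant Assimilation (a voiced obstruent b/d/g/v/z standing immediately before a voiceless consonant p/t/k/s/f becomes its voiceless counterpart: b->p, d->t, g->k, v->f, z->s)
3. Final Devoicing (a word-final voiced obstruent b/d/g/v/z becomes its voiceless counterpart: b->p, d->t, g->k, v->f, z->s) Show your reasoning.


Starting form: 'miyig'
Rule 1: Vowel Harmony: all vowels already match. No change.
Rule 2: Consonant Assimilation: no voiced obstruent (b/d/g/v/z) stands immediately before a voiceless consonant (p/t/k/s/f). No change.
Rule 3: Final Devoicing: word-final voiced obstruent 'g' becomes voiceless 'k'. 'miyig' -> 'miyik'
Final form: 'miyik'

miyik


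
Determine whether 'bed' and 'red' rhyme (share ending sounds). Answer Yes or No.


Rime (stressed vowel + following sounds) of 'bed': -ed = /ɛd/
Rime of 'red': -ed = /ɛd/
/ɛd/ and /ɛd/ are the same ending sound, so the words rhyme.

Yes


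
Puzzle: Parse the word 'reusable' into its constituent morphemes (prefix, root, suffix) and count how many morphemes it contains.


Step 1: Identify prefix: 're' (meaning: again)
Step 2: Identify root: 'use'
Step 3: Identify suffix(es): 'able'
Decomposition: re- (prefix: again) + use (root) + -able (suffix: capable of)
Total morphemes: 3

3 morphemes (re- (prefix: again) + use (root) + -able (suffix: capable of))


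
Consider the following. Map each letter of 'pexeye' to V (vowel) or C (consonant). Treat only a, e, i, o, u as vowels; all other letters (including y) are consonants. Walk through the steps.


Letter mapping: p = C, e = V, x = C, e = V, y = C, e = V.

CVCVCV


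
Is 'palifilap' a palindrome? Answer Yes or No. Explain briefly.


Forward: 'palifilap'
Reversed: 'palifilap'
They are identical.

Yes


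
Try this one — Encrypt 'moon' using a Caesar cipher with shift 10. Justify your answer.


Shift each letter by 10: m -> w, o -> y, o -> y, n -> x. Result: 'wyyx'.

wyyx


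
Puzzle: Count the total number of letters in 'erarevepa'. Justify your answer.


Spell out 'erarevepa' and number each letter: e(1), r(2), a(3), r(4), e(5), v(6), e(7), p(8), a(9). Total: 9 letters.

9


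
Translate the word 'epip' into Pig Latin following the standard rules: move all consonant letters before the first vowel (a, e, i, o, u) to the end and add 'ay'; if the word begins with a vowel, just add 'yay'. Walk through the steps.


'epip' starts with a vowel, so add 'yay': 'epipyay'.

epipyay


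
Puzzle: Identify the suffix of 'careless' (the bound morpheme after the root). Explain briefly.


The word 'careless' = 'care' (root) + '-less' (suffix). The suffix is '-less'.

less


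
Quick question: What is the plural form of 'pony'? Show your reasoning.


Apply rule: Change -y to -ies (consonant + y). 'pony' becomes 'ponies'.

ponies


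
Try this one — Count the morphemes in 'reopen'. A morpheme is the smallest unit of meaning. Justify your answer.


Decomposition: re- (prefix) + open (root) = 2 morpheme(s)

2 morphemes


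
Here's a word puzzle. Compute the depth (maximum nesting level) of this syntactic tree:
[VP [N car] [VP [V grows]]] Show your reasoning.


Count bracket nesting levels:
'[' at pos 0: depth = 1
'[' at pos 4: depth = 2
'[' at pos 12: depth = 2
'[' at pos 16: depth = 3
Maximum depth reached: 3

3


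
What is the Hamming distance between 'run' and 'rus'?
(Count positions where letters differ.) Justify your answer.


Alignment:
Position 1: 'r' vs 'r' = match
Position 2: 'u' vs 'u' = match
Position 3: 'n' vs 's' = DIFFER
Total differences: 1

1


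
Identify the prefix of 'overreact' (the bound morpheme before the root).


The word 'overreact' = 'over' (prefix) + 'react' (root). The prefix is 'over'.

over


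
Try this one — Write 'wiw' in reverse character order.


Reverse 'wiw' character by character: 'wiw'.

wiw


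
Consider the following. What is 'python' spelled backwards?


Reverse 'python' character by character: 'nohtyp'.

nohtyp


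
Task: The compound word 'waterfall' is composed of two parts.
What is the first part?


Split 'waterfall' into 'water' + 'fall'. The first part is 'water'.

water


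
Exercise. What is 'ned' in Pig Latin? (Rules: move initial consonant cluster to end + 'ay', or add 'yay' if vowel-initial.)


'ned': move consonant cluster 'n' to end and add 'ay': 'ednay'.

ednay


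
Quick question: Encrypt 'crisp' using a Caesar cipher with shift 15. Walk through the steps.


Shift each letter by 15: c -> r, r -> g, i -> x, s -> h, p -> e. Result: 'rgxhe'.

rgxhe


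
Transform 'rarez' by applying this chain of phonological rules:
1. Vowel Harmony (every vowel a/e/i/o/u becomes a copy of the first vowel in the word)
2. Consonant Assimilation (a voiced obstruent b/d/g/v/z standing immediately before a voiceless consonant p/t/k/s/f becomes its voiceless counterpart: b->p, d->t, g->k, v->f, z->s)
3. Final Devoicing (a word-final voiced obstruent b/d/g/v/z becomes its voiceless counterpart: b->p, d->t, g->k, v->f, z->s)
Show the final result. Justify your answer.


Starting form: 'rarez'
Rule 1: Vowel Harmony: all vowels become 'a' (matching first vowel). 'rarez' -> 'raraz'
Rule 2: Consonant Assimilation: no voiced obstruent (b/d/g/v/z) stands immediately before a voiceless consonant (p/t/k/s/f). No change.
Rule 3: Final Devoicing: word-final voiced obstruent 'z' becomes voiceless 's'. 'raraz' -> 'raras'
Final form: 'raras'

raras


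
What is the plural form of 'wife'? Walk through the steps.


Apply rule: Change -fe to -ves. 'wife' becomes 'wives'.

wives


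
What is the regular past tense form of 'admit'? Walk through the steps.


Apply rule: Double final consonant and add -ed. 'admit' becomes 'admitted'.

admitted


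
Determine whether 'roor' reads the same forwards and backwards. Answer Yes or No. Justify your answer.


Forward: 'roor'
Reversed: 'roor'
They are identical.

Yes


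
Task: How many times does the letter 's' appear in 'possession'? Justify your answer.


Letter 's' in 'possession': found at position(s) 3, 4, 6, 7 = 4 occurrence(s).

4


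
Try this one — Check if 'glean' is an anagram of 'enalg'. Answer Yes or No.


Sorted letters of 'glean': 'aegln'
Sorted letters of 'enalg': 'aegln'
They match.

Yes


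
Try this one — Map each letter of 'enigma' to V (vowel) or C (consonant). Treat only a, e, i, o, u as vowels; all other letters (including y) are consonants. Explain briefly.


Letter mapping: e = V, n = C, i = V, g = C, m = C, a = V.

VCVCCV


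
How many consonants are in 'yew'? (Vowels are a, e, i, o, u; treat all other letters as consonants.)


Consonants in 'yew': y, w = 2 consonants.

2


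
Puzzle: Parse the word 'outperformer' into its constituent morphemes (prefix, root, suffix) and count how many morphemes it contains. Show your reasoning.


Step 1: Identify prefix: 'out' (meaning: surpass)
Step 2: Identify root: 'perform'
Step 3: Identify suffix(es): 'er'
Decomposition: out- (prefix: surpass) + perform (root) + -er (suffix: one who)
Total morphemes: 3

3 morphemes (out- (prefix: surpass) + perform (root) + -er (suffix: one who))


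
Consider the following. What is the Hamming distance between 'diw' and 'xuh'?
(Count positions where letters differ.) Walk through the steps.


Alignment:
Position 1: 'd' vs 'x' = DIFFER
Position 2: 'i' vs 'u' = DIFFER
Position 3: 'w' vs 'h' = DIFFER
Total differences: 3

3


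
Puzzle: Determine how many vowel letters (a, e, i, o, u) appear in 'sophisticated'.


Vowels in 'sophisticated': o, i, i, a, e = 5 vowels.

5


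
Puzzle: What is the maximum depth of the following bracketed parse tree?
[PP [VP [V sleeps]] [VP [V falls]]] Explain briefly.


Count bracket nesting levels:
'[' at pos 0: depth = 1
'[' at pos 4: depth = 2
'[' at pos 8: depth = 3
'[' at pos 20: depth = 2
'[' at pos 24: depth = 3
Maximum depth reached: 3

3


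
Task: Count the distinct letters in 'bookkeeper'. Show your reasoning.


Unique letters in 'bookkeeper': {b, e, k, o, p, r} = 6 distinct letters.

6


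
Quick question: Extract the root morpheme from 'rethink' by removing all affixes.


Remove prefix 're' from 'rethink' to get root 'think'.

think


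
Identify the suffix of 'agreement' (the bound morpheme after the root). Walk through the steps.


The word 'agreement' = 'agree' (root) + '-ment' (suffix). The suffix is '-ment'.

ment


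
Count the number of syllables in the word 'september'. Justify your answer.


Break 'september' into syllables: sep-tem-ber -> sep | tem | ber = 3 syllables

3 syllables


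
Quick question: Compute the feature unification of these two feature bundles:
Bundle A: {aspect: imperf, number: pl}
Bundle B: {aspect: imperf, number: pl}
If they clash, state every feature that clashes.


Compare features:
aspect: A=imperf vs B=imperf -> unified: imperf
number: A=pl vs B=pl -> unified: pl
No clashes found.

Unified: {aspect: imperf, number: pl}


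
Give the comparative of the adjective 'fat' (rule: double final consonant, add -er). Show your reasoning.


Apply comparative formation (double final consonant, add -er): 'fat' -> 'fatter'.

fatter


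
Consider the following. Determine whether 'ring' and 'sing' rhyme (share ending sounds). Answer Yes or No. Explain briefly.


Rime (stressed vowel + following sounds) of 'ring': -ing = /ɪŋ/
Rime of 'sing': -ing = /ɪŋ/
/ɪŋ/ and /ɪŋ/ are the same ending sound, so the words rhyme.

Yes


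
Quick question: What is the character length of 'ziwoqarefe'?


Spell out 'ziwoqarefe' and number each letter: z(1), i(2), w(3), o(4), q(5), a(6), r(7), e(8), f(9), e(10). Total: 10 letters.

10


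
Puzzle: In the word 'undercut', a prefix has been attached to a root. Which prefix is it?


The word 'undercut' = 'under' (prefix) + 'cut' (root). The prefix is 'under'.

under


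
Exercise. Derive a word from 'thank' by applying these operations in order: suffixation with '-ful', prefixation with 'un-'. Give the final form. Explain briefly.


Step 1: Add suffix '-ful' to 'thank' = 'thankful'
Step 2: Add prefix 'un-' to 'thankful' = 'unthankful'

unthankful


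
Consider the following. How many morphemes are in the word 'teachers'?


Decomposition: teach (root) + -er (suffix) + -s (plural) = 3 morpheme(s)

3 morphemes


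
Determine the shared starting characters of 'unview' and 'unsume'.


Compare from the start: 2 characters match: 'un'. Mismatch at position 3: 'v' vs 's'.

un


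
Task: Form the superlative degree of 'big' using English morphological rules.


Apply superlative formation (double final consonant, add -est): 'big' -> 'biggest'.

biggest


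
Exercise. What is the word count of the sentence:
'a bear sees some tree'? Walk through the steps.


Split into words: a | bear | sees | some | tree = 5 words.

5


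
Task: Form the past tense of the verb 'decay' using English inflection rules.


Apply rule: Add -ed. 'decay' becomes 'decayed'.

decayed


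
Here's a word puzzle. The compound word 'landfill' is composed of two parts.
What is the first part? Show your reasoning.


Split 'landfill' into 'land' + 'fill'. The first part is 'land'.

land


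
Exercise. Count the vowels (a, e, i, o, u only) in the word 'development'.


Vowels in 'development': e, e, o, e = 4 vowels.

4


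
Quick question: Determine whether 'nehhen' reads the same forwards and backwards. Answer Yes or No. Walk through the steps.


Forward: 'nehhen'
Reversed: 'nehhen'
They are identical.

Yes


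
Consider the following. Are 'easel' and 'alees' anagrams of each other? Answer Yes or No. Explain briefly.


Sorted letters of 'easel': 'aeels'
Sorted letters of 'alees': 'aeels'
They match.

Yes


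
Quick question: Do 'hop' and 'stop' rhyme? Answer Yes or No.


Rime (stressed vowel + following sounds) of 'hop': -op = /ɒp/
Rime of 'stop': -op = /ɒp/
/ɒp/ and /ɒp/ are the same ending sound, so the words rhyme.

Yes


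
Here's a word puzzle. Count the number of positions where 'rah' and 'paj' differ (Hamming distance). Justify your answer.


Alignment:
Position 1: 'r' vs 'p' = DIFFER
Position 2: 'a' vs 'a' = match
Position 3: 'h' vs 'j' = DIFFER
Total differences: 2

2


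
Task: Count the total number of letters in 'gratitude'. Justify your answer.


Spell out 'gratitude' and number each letter: g(1), r(2), a(3), t(4), i(5), t(6), u(7), d(8), e(9). Total: 9 letters.

9


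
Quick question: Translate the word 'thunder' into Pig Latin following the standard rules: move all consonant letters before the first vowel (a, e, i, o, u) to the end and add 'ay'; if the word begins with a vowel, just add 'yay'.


'thunder': move consonant cluster 'th' to end and add 'ay': 'underthay'.

underthay


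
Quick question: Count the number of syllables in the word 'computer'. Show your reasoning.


Break 'computer' into syllables: com-pu-ter -> com | pu | ter = 3 syllables

3 syllables


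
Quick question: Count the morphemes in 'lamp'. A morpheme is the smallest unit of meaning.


Decomposition: lamp (free morpheme) = 1 morpheme(s)

1 morphemes


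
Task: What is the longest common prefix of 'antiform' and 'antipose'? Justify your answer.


Compare from the start: 4 characters match: 'anti'. Mismatch at position 5: 'f' vs 'p'.

anti


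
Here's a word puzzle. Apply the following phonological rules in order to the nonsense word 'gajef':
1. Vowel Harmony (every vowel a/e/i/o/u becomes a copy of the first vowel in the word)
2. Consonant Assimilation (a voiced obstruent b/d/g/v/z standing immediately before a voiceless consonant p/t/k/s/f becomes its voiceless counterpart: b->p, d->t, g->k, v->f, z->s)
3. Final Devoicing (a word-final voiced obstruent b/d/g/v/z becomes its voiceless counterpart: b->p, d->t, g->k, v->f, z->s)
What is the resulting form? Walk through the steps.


Starting form: 'gajef'
Rule 1: Vowel Harmony: all vowels become 'a' (matching first vowel). 'gajef' -> 'gajaf'
Rule 2: Consonant Assimilation: no voiced obstruent (b/d/g/v/z) stands immediately before a voiceless consonant (p/t/k/s/f). No change.
Rule 3: Final Devoicing: final consonant 'f' is not one of the voiced obstruents b/d/g/v/z. No change.
Final form: 'gajaf'

gajaf


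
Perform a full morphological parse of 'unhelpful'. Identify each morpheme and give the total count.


Step 1: Identify prefix: 'un' (meaning: not/reverse)
Step 2: Identify root: 'help'
Step 3: Identify suffix(es): 'ful'
Decomposition: un- (prefix: not/reverse) + help (root) + -ful (suffix: full of)
Total morphemes: 3

3 morphemes (un- (prefix: not/reverse) + help (root) + -ful (suffix: full of))


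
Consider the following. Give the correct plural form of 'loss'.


Apply rule: Add -es (sibilant/fricative ending). 'loss' becomes 'losses'.

losses


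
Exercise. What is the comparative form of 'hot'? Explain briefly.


Apply comparative formation (double final consonant, add -er): 'hot' -> 'hotter'.

hotter


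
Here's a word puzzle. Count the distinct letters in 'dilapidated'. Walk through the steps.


Unique letters in 'dilapidated': {a, d, e, i, l, p, t} = 7 distinct letters.

7


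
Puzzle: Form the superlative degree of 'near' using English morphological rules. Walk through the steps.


Apply superlative formation (add -est): 'near' -> 'nearest'.

nearest


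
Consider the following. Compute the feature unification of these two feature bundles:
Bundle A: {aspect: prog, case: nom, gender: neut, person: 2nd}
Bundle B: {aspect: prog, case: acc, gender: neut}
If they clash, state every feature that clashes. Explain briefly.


Compare features:
aspect: A=prog vs B=prog -> unified: prog
case: A=nom vs B=acc -> CLASH
gender: A=neut vs B=neut -> unified: neut
person: A=2nd vs B=_ -> unified: 2nd
Clash detected on feature 'case' (nom vs acc); unification fails.

CLASH on 'case' (nom vs acc)


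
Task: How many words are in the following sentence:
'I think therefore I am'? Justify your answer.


Split into words: I | think | therefore | I | am = 5 words.

5


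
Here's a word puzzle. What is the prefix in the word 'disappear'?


The word 'disappear' = 'dis' (prefix) + 'appear' (root). The prefix is 'dis'.

dis


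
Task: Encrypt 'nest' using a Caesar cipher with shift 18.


Shift each letter by 18: n -> f, e -> w, s -> k, t -> l. Result: 'fwkl'.

fwkl


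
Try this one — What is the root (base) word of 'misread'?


Remove prefix 'mis' from 'misread' to get root 'read'.

read


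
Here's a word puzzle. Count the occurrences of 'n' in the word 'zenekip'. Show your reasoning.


Letter 'n' in 'zenekip': found at position(s) 3 = 1 occurrence(s).

1


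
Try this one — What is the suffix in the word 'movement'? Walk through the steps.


The word 'movement' = 'move' (root) + '-ment' (suffix). The suffix is '-ment'.

ment


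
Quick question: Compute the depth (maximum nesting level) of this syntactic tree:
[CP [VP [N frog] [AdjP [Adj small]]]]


Count bracket nesting levels:
'[' at pos 0: depth = 1
'[' at pos 4: depth = 2
'[' at pos 8: depth = 3
'[' at pos 17: depth = 3
'[' at pos 23: depth = 4
Maximum depth reached: 4

4


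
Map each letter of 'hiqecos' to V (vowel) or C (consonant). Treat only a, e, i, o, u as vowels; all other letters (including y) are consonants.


Letter mapping: h = C, i = V, q = C, e = V, c = C, o = V, s = C.

CVCVCVC


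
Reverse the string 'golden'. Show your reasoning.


Reverse 'golden' character by character: 'nedlog'.

nedlog


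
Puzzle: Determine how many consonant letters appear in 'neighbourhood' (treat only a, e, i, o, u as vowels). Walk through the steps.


Consonants in 'neighbourhood': n, g, h, b, r, h, d = 7 consonants.

7


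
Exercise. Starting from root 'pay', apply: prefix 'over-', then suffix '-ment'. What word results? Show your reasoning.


Step 1: Add prefix 'over-' to 'pay' = 'overpay'
Step 2: Add suffix '-ment' to 'overpay' = 'overpayment'

overpayment


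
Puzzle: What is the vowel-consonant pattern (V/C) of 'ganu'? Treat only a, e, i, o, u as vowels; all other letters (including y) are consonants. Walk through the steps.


Letter mapping: g = C, a = V, n = C, u = V.

CVCV


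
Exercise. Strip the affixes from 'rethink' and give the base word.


Remove prefix 're' from 'rethink' to get root 'think'.

think


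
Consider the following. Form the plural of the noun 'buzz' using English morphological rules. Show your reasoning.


Apply rule: Add -es (sibilant/fricative ending). 'buzz' becomes 'buzzes'.

buzzes


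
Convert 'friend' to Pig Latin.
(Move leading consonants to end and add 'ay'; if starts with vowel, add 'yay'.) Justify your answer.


'friend': move consonant cluster 'fr' to end and add 'ay': 'iendfray'.

iendfray


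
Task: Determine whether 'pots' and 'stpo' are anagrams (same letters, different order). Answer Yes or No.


Sorted letters of 'pots': 'opst'
Sorted letters of 'stpo': 'opst'
They match.

Yes


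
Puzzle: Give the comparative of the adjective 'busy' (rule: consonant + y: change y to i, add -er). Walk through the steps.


Apply comparative formation (consonant + y: change y to i, add -er): 'busy' -> 'busier'.

busier


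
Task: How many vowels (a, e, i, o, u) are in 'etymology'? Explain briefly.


Vowels in 'etymology': e, o, o = 3 vowels.

3


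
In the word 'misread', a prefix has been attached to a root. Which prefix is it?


The word 'misread' = 'mis' (prefix) + 'read' (root). The prefix is 'mis'.

mis


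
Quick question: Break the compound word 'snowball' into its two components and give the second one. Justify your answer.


Split 'snowball' into 'snow' + 'ball'. The second part is 'ball'.

ball


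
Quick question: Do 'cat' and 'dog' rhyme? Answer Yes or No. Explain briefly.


Rime (stressed vowel + following sounds) of 'cat': -at = /æt/
Rime of 'dog': -og = /ɒg/
/æt/ and /ɒg/ are different ending sounds, so the words do not rhyme.

No


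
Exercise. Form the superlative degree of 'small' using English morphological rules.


Apply superlative formation (add -est): 'small' -> 'smallest'.

smallest


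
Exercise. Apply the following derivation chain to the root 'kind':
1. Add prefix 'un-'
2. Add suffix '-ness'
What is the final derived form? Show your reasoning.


Step 1: Add prefix 'un-' to 'kind' = 'unkind'
Step 2: Add suffix '-ness' to 'unkind' = 'unkindness'

unkindness


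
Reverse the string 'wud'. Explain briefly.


Reverse 'wud' character by character: 'duw'.

duw


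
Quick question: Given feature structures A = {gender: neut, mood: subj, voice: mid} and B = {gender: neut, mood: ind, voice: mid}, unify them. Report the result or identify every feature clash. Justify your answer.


Compare features:
gender: A=neut vs B=neut -> unified: neut
mood: A=subj vs B=ind -> CLASH
voice: A=mid vs B=mid -> unified: mid
Clash detected on feature 'mood' (subj vs ind); unification fails.

CLASH on 'mood' (subj vs ind)


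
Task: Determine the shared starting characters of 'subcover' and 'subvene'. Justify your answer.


Compare from the start: 3 characters match: 'sub'. Mismatch at position 4: 'c' vs 'v'.

sub


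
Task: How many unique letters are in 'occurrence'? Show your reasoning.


Unique letters in 'occurrence': {c, e, n, o, r, u} = 6 distinct letters.

6


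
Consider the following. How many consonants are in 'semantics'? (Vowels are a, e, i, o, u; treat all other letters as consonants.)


Consonants in 'semantics': s, m, n, t, c, s = 6 consonants.

6


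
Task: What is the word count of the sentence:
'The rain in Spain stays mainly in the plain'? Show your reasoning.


Split into words: The | rain | in | Spain | stays | mainly | in | the | plain = 9 words.

9


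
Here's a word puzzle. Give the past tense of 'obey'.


Apply rule: Add -ed. 'obey' becomes 'obeyed'.

obeyed


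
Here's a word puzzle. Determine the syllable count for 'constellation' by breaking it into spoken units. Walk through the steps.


Break 'constellation' into syllables: con-stel-la-tion -> con | stel | la | tion = 4 syllables

4 syllables


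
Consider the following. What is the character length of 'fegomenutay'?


Spell out 'fegomenutay' and number each letter: f(1), e(2), g(3), o(4), m(5), e(6), n(7), u(8), t(9), a(10), y(11). Total: 11 letters.

11


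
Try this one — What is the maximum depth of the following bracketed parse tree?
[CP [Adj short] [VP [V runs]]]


Count bracket nesting levels:
'[' at pos 0: depth = 1
'[' at pos 4: depth = 2
'[' at pos 16: depth = 2
'[' at pos 20: depth = 3
Maximum depth reached: 3

3


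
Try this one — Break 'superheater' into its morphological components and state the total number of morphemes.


Step 1: Identify prefix: 'super' (meaning: above)
Step 2: Identify root: 'heat'
Step 3: Identify suffix(es): 'er'
Decomposition: super- (prefix: above) + heat (root) + -er (suffix: one who)
Total morphemes: 3

3 morphemes (super- (prefix: above) + heat (root) + -er (suffix: one who))


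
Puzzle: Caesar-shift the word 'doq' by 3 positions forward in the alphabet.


Shift each letter by 3: d -> g, o -> r, q -> t. Result: 'grt'.

grt


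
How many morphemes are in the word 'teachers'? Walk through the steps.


Decomposition: teach (root) + -er (suffix) + -s (plural) = 3 morpheme(s)

3 morphemes


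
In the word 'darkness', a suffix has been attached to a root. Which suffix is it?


The word 'darkness' = 'dark' (root) + '-ness' (suffix). The suffix is '-ness'.

ness


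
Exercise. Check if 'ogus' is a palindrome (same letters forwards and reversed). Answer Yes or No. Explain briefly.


Forward: 'ogus'
Reversed: 'sugo'
They differ.

No


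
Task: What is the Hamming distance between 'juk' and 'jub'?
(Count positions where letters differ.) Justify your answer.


Alignment:
Position 1: 'j' vs 'j' = match
Position 2: 'u' vs 'u' = match
Position 3: 'k' vs 'b' = DIFFER
Total differences: 1

1


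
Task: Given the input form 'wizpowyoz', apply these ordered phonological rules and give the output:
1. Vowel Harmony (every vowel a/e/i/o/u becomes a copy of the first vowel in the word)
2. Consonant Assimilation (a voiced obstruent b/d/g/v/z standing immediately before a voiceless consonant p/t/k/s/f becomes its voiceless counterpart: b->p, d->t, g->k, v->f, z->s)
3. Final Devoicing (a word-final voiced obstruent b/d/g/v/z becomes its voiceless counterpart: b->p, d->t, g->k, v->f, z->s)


Starting form: 'wizpowyoz'
Rule 1: Vowel Harmony: all vowels become 'i' (matching first vowel). 'wizpowyoz' -> 'wizpiwyiz'
Rule 2: Consonant Assimilation: voiced obstruent before voiceless consonant becomes voiceless ('zp' -> 'sp'). 'wizpiwyiz' -> 'wispiwyiz'
Rule 3: Final Devoicing: word-final voiced obstruent 'z' becomes voiceless 's'. 'wispiwyiz' -> 'wispiwyis'
Final form: 'wispiwyis'

wispiwyis


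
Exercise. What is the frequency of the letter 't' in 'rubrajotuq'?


Letter 't' in 'rubrajotuq': found at position(s) 8 = 1 occurrence(s).

1


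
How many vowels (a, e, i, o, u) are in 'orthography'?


Vowels in 'orthography': o, o, a = 3 vowels.

3


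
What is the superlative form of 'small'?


Apply superlative formation (add -est): 'small' -> 'smallest'.

smallest


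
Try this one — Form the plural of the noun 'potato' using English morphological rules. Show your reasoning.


Apply rule: Add -es (consonant + o). 'potato' becomes 'potatoes'.

potatoes


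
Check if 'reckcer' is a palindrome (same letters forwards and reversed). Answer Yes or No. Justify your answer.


Forward: 'reckcer'
Reversed: 'reckcer'
They are identical.

Yes


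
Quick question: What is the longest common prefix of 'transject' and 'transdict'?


Compare from the start: 5 characters match: 'trans'. Mismatch at position 6: 'j' vs 'd'.

trans


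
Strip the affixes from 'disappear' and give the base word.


Remove prefix 'dis' from 'disappear' to get root 'appear'.

appear


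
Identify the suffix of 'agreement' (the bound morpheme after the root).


The word 'agreement' = 'agree' (root) + '-ment' (suffix). The suffix is '-ment'.

ment


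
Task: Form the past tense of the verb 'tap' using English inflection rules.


Apply rule: Double final consonant and add -ed. 'tap' becomes 'tapped'.

tapped


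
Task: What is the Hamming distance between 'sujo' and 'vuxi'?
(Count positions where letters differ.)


Alignment:
Position 1: 's' vs 'v' = DIFFER
Position 2: 'u' vs 'u' = match
Position 3: 'j' vs 'x' = DIFFER
Position 4: 'o' vs 'i' = DIFFER
Total differences: 3

3


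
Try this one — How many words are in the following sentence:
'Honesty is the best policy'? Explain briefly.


Split into words: Honesty | is | the | best | policy = 5 words.

5


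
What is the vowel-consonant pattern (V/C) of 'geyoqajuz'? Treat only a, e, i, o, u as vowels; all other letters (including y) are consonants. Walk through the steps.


Letter mapping: g = C, e = V, y = C, o = V, q = C, a = V, j = C, u = V, z = C.

CVCVCVCVC


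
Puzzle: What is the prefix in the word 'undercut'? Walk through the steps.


The word 'undercut' = 'under' (prefix) + 'cut' (root). The prefix is 'under'.

under


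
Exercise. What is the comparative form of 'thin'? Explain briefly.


Apply comparative formation (double final consonant, add -er): 'thin' -> 'thinner'.

thinner


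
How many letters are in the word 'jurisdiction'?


Spell out 'jurisdiction' and number each letter: j(1), u(2), r(3), i(4), s(5), d(6), i(7), c(8), t(9), i(10), o(11), n(12). Total: 12 letters.

12


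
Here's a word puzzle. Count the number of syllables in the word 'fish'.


Break 'fish' into syllables: fish -> fish = 1 syllable

1 syllable


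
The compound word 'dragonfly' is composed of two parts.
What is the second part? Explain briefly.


Split 'dragonfly' into 'dragon' + 'fly'. The second part is 'fly'.

fly


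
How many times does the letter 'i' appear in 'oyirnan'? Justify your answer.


Letter 'i' in 'oyirnan': found at position(s) 3 = 1 occurrence(s).

1


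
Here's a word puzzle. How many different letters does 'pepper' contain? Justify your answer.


Unique letters in 'pepper': {e, p, r} = 3 distinct letters.

3


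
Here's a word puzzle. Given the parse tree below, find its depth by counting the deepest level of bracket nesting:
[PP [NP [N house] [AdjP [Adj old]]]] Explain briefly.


Count bracket nesting levels:
'[' at pos 0: depth = 1
'[' at pos 4: depth = 2
'[' at pos 8: depth = 3
'[' at pos 18: depth = 3
'[' at pos 24: depth = 4
Maximum depth reached: 4

4


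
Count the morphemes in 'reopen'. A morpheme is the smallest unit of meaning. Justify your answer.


Decomposition: re- (prefix) + open (root) = 2 morpheme(s)

2 morphemes


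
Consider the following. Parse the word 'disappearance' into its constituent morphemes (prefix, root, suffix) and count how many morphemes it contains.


Step 1: Identify prefix: 'dis' (meaning: not/apart)
Step 2: Identify root: 'appear'
Step 3: Identify suffix(es): 'ance'
Decomposition: dis- (prefix: not/apart) + appear (root) + -ance (suffix: state/act)
Total morphemes: 3

3 morphemes (dis- (prefix: not/apart) + appear (root) + -ance (suffix: state/act))


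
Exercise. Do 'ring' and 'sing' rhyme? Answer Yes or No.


Rime (stressed vowel + following sounds) of 'ring': -ing = /ɪŋ/
Rime of 'sing': -ing = /ɪŋ/
/ɪŋ/ and /ɪŋ/ are the same ending sound, so the words rhyme.

Yes


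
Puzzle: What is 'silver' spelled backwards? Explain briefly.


Reverse 'silver' character by character: 'revlis'.

revlis


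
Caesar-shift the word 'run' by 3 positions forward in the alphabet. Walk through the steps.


Shift each letter by 3: r -> u, u -> x, n -> q. Result: 'uxq'.

uxq


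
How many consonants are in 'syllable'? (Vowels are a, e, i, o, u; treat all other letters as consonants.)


Consonants in 'syllable': s, y, l, l, b, l = 6 consonants.

6


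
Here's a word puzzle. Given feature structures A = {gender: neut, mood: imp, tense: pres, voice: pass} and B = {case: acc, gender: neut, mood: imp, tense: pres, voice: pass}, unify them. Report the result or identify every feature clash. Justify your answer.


Compare features:
case: A=_ vs B=acc -> unified: acc
gender: A=neut vs B=neut -> unified: neut
mood: A=imp vs B=imp -> unified: imp
tense: A=pres vs B=pres -> unified: pres
voice: A=pass vs B=pass -> unified: pass
No clashes found.

Unified: {case: acc, gender: neut, mood: imp, tense: pres, voice: pass}


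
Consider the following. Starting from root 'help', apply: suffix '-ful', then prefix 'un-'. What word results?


Step 1: Add suffix '-ful' to 'help' = 'helpful'
Step 2: Add prefix 'un-' to 'helpful' = 'unhelpful'

unhelpful


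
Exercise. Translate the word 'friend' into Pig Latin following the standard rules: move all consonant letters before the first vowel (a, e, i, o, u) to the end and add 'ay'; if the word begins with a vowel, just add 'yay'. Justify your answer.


'friend': move consonant cluster 'fr' to end and add 'ay': 'iendfray'.

iendfray


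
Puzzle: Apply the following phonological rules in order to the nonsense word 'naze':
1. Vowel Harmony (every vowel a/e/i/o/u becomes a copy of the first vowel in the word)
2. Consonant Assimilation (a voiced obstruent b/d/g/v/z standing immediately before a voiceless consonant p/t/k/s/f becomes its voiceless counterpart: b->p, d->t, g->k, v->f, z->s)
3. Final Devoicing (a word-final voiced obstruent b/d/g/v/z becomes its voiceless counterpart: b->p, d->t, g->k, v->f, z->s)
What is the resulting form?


Starting form: 'naze'
Rule 1: Vowel Harmony: all vowels become 'a' (matching first vowel). 'naze' -> 'naza'
Rule 2: Consonant Assimilation: no voiced obstruent (b/d/g/v/z) stands immediately before a voiceless consonant (p/t/k/s/f). No change.
Rule 3: Final Devoicing: the word ends in the vowel 'a', not a consonant. No change.
Final form: 'naza'

naza


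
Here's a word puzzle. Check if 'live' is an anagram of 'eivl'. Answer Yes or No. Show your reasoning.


Sorted letters of 'live': 'eilv'
Sorted letters of 'eivl': 'eilv'
They match.

Yes


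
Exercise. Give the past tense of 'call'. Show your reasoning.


Apply rule: Add -ed. 'call' becomes 'called'.

called


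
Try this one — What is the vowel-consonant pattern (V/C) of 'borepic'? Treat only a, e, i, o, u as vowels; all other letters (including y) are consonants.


Letter mapping: b = C, o = V, r = C, e = V, p = C, i = V, c = C.

CVCVCVC


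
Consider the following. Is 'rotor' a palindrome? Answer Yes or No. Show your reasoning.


Forward: 'rotor'
Reversed: 'rotor'
They are identical.

Yes


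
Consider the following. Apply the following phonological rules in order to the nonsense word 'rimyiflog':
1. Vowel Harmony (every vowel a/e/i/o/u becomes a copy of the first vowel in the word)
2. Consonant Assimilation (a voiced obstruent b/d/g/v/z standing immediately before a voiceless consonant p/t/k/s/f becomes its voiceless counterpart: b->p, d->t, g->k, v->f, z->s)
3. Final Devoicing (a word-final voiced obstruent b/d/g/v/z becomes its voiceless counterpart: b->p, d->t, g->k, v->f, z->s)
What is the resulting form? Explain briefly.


Starting form: 'rimyiflog'
Rule 1: Vowel Harmony: all vowels become 'i' (matching first vowel). 'rimyiflog' -> 'rimyiflig'
Rule 2: Consonant Assimilation: no voiced obstruent (b/d/g/v/z) stands immediately before a voiceless consonant (p/t/k/s/f). No change.
Rule 3: Final Devoicing: word-final voiced obstruent 'g' becomes voiceless 'k'. 'rimyiflig' -> 'rimyiflik'
Final form: 'rimyiflik'

rimyiflik


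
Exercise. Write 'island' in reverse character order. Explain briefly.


Reverse 'island' character by character: 'dnalsi'.

dnalsi


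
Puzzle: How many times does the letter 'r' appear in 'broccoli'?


Letter 'r' in 'broccoli': found at position(s) 2 = 1 occurrence(s).

1


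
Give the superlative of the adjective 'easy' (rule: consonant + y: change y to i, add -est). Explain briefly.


Apply superlative formation (consonant + y: change y to i, add -est): 'easy' -> 'easiest'.

easiest


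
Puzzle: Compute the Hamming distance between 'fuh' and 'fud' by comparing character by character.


Alignment:
Position 1: 'f' vs 'f' = match
Position 2: 'u' vs 'u' = match
Position 3: 'h' vs 'd' = DIFFER
Total differences: 1

1


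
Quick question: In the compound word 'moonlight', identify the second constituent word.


Split 'moonlight' into 'moon' + 'light'. The second part is 'light'.

light


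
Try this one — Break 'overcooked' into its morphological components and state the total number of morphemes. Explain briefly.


Step 1: Identify prefix: 'over' (meaning: excessively)
Step 2: Identify root: 'cook'
Step 3: Identify suffix(es): 'ed'
Decomposition: over- (prefix: excessively) + cook (root) + -ed (suffix: past)
Total morphemes: 3

3 morphemes (over- (prefix: excessively) + cook (root) + -ed (suffix: past))
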